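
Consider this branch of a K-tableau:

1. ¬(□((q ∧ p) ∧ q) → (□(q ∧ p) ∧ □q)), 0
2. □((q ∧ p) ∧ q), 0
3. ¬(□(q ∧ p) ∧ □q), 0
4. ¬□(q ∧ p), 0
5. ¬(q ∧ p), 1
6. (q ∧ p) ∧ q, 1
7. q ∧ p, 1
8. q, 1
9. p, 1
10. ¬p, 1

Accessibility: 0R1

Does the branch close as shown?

Both p and ¬p appear at 1.

Closed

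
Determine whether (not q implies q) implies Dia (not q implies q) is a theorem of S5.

Tableau for the negation not ((not q implies q) implies Dia (not q implies q)):
1. not ((not q implies q) implies Dia (not q implies q)), w0
2. not q implies q, w0
3. not Dia (not q implies q), w0
4. not (not q implies q), w0
5. not q, w0
6. q, w0
Accessibility: w0Rw0
Branch closes: q and not q both at w0.
Every branch of the negation's tableau closes; the branch above is one of them.

Valid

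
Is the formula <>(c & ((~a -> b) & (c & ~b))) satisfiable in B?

1. <>(c & ((~a -> b) & (c & ~b))), w0
2. c & ((~a -> b) & (c & ~b)), w1
3. c, w1
4. (~a -> b) & (c & ~b), w1
5. ~a -> b, w1
6. c & ~b, w1
7. ~b, w1
8. a, w1
Accessibility: w0Rw0, w0Rw1, w1Rw0, w1Rw1

Satisfiable (open branch found)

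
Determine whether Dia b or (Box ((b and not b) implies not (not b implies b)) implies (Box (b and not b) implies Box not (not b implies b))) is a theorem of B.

Tableau for the negation not (Dia b or (Box ((b and not b) implies not (not b implies b)) implies (Box (b and not b) implies Box not (not b implies b)))):
1. not (Dia b or (Box ((b and not b) implies not (not b implies b)) implies (Box (b and not b) implies Box not (not b implies b)))), u
2. not Dia b, u
3. not (Box ((b and not b) implies not (not b implies b)) implies (Box (b and not b) implies Box not (not b implies b))), u
4. Box ((b and not b) implies not (not b implies b)), u
5. not (Box (b and not b) implies Box not (not b implies b)), u
6. Box (b and not b), u
7. not Box not (not b implies b), u
8. not b, u
9. (b and not b) implies not (not b implies b), u
10. b and not b, u
11. b, u
Accessibility: uRu
Branch closes: b and not b both at u.
All branches of the negation close; one closing branch shown above.

Valid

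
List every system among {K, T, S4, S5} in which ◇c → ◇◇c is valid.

T, S4, S5

T-tableau for the negation ¬(◇c → ◇◇c):
1. ¬(◇c → ◇◇c), 0
2. ◇c, 0
3. ¬◇◇c, 0
4. ¬◇c, 0
5. ¬c, 0
6. c, 1
7. ¬◇c, 1
8. ¬c, 1
Accessibility: 0R0, 0R1, 1R1
Branch closes: c and ¬c both at 1.
Every branch closes (one shown): valid in T, hence also in S4, S5 (every theorem of T is a theorem of S4 and S5).
K-tableau for the negation ¬(◇c → ◇◇c):
1. ¬(◇c → ◇◇c), 0
2. ◇c, 0
3. ¬◇◇c, 0
4. c, 1
5. ¬◇c, 1
Accessibility: 0R1
Complete open branch: countermodel on a K-frame, so not valid in K.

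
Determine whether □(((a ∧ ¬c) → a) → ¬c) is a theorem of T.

Not valid

Tableau for the negation ¬□(((a ∧ ¬c) → a) → ¬c):
1. ¬□(((a ∧ ¬c) → a) → ¬c), 0
2. ¬(((a ∧ ¬c) → a) → ¬c), 1   [¬□-rule on 1: fresh world 1, 0R1]
3. (a ∧ ¬c) → a, 1   [¬→-rule on 2]
4. c, 1   [¬→-rule on 2]
5. a, 1   [→-rule on 3 (branches; this branch)]
Accessibility: 0R0, 0R1, 1R1
The negation has an open branch (countermodel exists).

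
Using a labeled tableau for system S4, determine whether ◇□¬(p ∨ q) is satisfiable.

1. ◇□¬(p ∨ q), w0
2. □¬(p ∨ q), w1
3. ¬(p ∨ q), w1
4. ¬p, w1
5. ¬q, w1
Accessibility: w0Rw0, w0Rw1, w1Rw1

Satisfiable (open branch found)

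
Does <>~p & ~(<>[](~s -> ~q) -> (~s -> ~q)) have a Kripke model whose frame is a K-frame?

1. <>~p & ~(<>[](~s -> ~q) -> (~s -> ~q)), u
2. <>~p, u
3. ~(<>[](~s -> ~q) -> (~s -> ~q)), u
4. <>[](~s -> ~q), u
5. ~(~s -> ~q), u
6. ~s, u
7. q, u
8. ~p, v
9. [](~s -> ~q), w
Accessibility: uRv, uRw

Satisfiable (open branch found)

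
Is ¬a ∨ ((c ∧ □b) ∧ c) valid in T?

Tableau for the negation ¬(¬a ∨ ((c ∧ □b) ∧ c)):
1. ¬(¬a ∨ ((c ∧ □b) ∧ c)), 0
2. a, 0
3. ¬((c ∧ □b) ∧ c), 0
4. ¬c, 0
Accessibility: 0R0
The negation has an open branch (countermodel exists).

Not valid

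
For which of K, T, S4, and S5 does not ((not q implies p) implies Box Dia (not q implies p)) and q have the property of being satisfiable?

K, T, S4

S5-tableau for the formula:
1. not ((not q implies p) implies Box Dia (not q implies p)) and q, w0
2. not ((not q implies p) implies Box Dia (not q implies p)), w0
3. q, w0
4. not q implies p, w0
5. not Box Dia (not q implies p), w0
6. p, w0
7. not Dia (not q implies p), w1
8. not (not q implies p), w0
9. not q, w0
10. not p, w0
Accessibility: w0Rw0, w0Rw1, w1Rw0, w1Rw1
Branch closes: q and not q both at w0.
Every branch closes (one shown): unsatisfiable in S5.
S4-tableau for the formula:
1. not ((not q implies p) implies Box Dia (not q implies p)) and q, w0
2. not ((not q implies p) implies Box Dia (not q implies p)), w0
3. q, w0
4. not q implies p, w0
5. not Box Dia (not q implies p), w0
6. p, w0
7. not Dia (not q implies p), w1
8. not (not q implies p), w1
9. not q, w1
10. not p, w1
Accessibility: w0Rw0, w0Rw1, w1Rw1
Complete open branch: satisfiable in S4, hence also in K, T (this S4-model is also a K-model and a T-model).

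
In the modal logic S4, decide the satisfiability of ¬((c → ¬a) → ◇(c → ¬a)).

1. ¬((c → ¬a) → ◇(c → ¬a)), w0
2. c → ¬a, w0
3. ¬◇(c → ¬a), w0
4. ¬(c → ¬a), w0
5. c, w0
6. a, w0
7. ¬a, w0
Accessibility: w0Rw0
Branch closes: a and ¬a both at w0.
Every branch closes; the branch above is one of them.

No, unsatisfiable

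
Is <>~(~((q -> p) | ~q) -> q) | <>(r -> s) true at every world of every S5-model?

Not valid

Tableau for the negation ~(<>~(~((q -> p) | ~q) -> q) | <>(r -> s)):
1. ~(<>~(~((q -> p) | ~q) -> q) | <>(r -> s)), w0
2. ~<>~(~((q -> p) | ~q) -> q), w0
3. ~<>(r -> s), w0
4. ~((q -> p) | ~q) -> q, w0
5. ~(r -> s), w0
6. r, w0
7. ~s, w0
8. q, w0
Accessibility: w0Rw0
The negation has an open branch (countermodel exists).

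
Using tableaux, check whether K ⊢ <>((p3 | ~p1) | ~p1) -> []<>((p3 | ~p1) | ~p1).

Tableau for the negation ~(<>((p3 | ~p1) | ~p1) -> []<>((p3 | ~p1) | ~p1)):
1. ~(<>((p3 | ~p1) | ~p1) -> []<>((p3 | ~p1) | ~p1)), u
2. <>((p3 | ~p1) | ~p1), u
3. ~[]<>((p3 | ~p1) | ~p1), u
4. (p3 | ~p1) | ~p1, v
5. ~p1, v
6. ~<>((p3 | ~p1) | ~p1), w
Accessibility: uRv, uRw
The negation has an open branch (countermodel exists).

Not valid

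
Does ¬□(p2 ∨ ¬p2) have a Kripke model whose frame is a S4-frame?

Unsatisfiable

1. ¬□(p2 ∨ ¬p2), 0
2. ¬(p2 ∨ ¬p2), 1
3. ¬p2, 1
4. p2, 1
Accessibility: 0R0, 0R1, 1R1
Branch closes: p2 and ¬p2 both at 1.
All branches of the tableau close; one closing branch shown above.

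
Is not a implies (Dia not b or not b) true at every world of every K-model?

Tableau for the negation not (not a implies (Dia not b or not b)):
1. not (not a implies (Dia not b or not b)), u
2. not a, u
3. not (Dia not b or not b), u
4. not Dia not b, u
5. b, u
The negation has an open branch (countermodel exists).

Invalid (countermodel exists)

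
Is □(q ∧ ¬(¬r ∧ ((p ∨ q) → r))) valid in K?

Not valid

Tableau for the negation ¬□(q ∧ ¬(¬r ∧ ((p ∨ q) → r))):
1. ¬□(q ∧ ¬(¬r ∧ ((p ∨ q) → r))), 0
2. ¬(q ∧ ¬(¬r ∧ ((p ∨ q) → r))), 1
3. ¬r ∧ ((p ∨ q) → r), 1
4. ¬r, 1
5. (p ∨ q) → r, 1
6. ¬(p ∨ q), 1
7. ¬p, 1
8. ¬q, 1
Accessibility: 0R1
The negation has an open branch (countermodel exists).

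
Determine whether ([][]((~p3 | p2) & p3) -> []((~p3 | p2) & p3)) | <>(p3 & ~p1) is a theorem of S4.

Tableau for the negation ~(([][]((~p3 | p2) & p3) -> []((~p3 | p2) & p3)) | <>(p3 & ~p1)):
1. ~(([][]((~p3 | p2) & p3) -> []((~p3 | p2) & p3)) | <>(p3 & ~p1)), 0
2. ~([][]((~p3 | p2) & p3) -> []((~p3 | p2) & p3)), 0
3. ~<>(p3 & ~p1), 0
4. [][]((~p3 | p2) & p3), 0
5. ~[]((~p3 | p2) & p3), 0
6. ~(p3 & ~p1), 0
7. []((~p3 | p2) & p3), 0
8. (~p3 | p2) & p3, 0
9. ~p3 | p2, 0
10. p3, 0
11. p1, 0
12. p2, 0
13. ~((~p3 | p2) & p3), 1
14. ~(p3 & ~p1), 1
15. []((~p3 | p2) & p3), 1
16. (~p3 | p2) & p3, 1
17. ~p3 | p2, 1
18. p3, 1
19. ~(~p3 | p2), 1
20. ~p2, 1
21. p1, 1
22. p2, 1
Accessibility: 0R0, 0R1, 1R1
Branch closes: p2 and ~p2 both at 1.
Every branch of the negation's tableau closes; the branch above is one of them.

Yes, valid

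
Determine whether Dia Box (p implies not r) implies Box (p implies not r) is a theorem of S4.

No, not valid

Tableau for the negation not (Dia Box (p implies not r) implies Box (p implies not r)):
1. not (Dia Box (p implies not r) implies Box (p implies not r)), u
2. Dia Box (p implies not r), u
3. not Box (p implies not r), u
4. Box (p implies not r), v
5. p implies not r, v
6. not r, v
7. not (p implies not r), w
8. p, w
9. r, w
Accessibility: uRu, uRv, uRw, vRv, wRw
The negation has an open branch (countermodel exists).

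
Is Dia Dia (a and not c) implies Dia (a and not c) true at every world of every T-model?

Invalid (countermodel exists)

Tableau for the negation not (Dia Dia (a and not c) implies Dia (a and not c)):
1. not (Dia Dia (a and not c) implies Dia (a and not c)), u
2. Dia Dia (a and not c), u   [neg-implies-rule on 1]
3. not Dia (a and not c), u   [neg-implies-rule on 1]
4. not (a and not c), u   [neg-Dia-rule on 3 via uRu]
5. c, u   [neg-and-rule on 4 (branches; this branch)]
6. Dia (a and not c), v   [Dia-rule on 2: fresh world v, uRv]
7. not (a and not c), v   [neg-Dia-rule on 3 via uRv]
8. c, v   [neg-and-rule on 7 (branches; this branch)]
9. a and not c, w   [Dia-rule on 6: fresh world w, vRw]
10. a, w   [and-rule on 9]
11. not c, w   [and-rule on 9]
Accessibility: uRu, uRv, vRv, vRw, wRw
The negation has an open branch (countermodel exists).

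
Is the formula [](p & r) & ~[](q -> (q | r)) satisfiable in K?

1. [](p & r) & ~[](q -> (q | r)), w0
2. [](p & r), w0
3. ~[](q -> (q | r)), w0
4. ~(q -> (q | r)), w1
5. q, w1
6. ~(q | r), w1
7. ~q, w1
8. ~r, w1
Accessibility: w0Rw1
Branch closes: q and ~q both at w1.
(One branch shown.) All branches close.

Unsatisfiable (every branch closes)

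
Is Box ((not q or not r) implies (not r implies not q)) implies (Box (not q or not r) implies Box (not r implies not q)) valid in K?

Tableau for the negation not (Box ((not q or not r) implies (not r implies not q)) implies (Box (not q or not r) implies Box (not r implies not q))):
1. not (Box ((not q or not r) implies (not r implies not q)) implies (Box (not q or not r) implies Box (not r implies not q))), u
2. Box ((not q or not r) implies (not r implies not q)), u
3. not (Box (not q or not r) implies Box (not r implies not q)), u
4. Box (not q or not r), u
5. not Box (not r implies not q), u
6. not (not r implies not q), v
7. not r, v
8. q, v
9. (not q or not r) implies (not r implies not q), v
10. not q or not r, v
11. not r implies not q, v
12. not q, v
Accessibility: uRv
Branch closes: q and not q both at v.
All branches of the negation close; one closing branch shown above.

Valid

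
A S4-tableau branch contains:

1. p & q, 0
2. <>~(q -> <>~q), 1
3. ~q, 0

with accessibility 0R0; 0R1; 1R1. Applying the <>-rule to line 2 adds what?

a fresh world 2 with 1R2, and ~(q -> <>~q) at 2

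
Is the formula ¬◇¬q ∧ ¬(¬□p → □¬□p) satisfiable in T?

Satisfiable (open branch found)

1. ¬◇¬q ∧ ¬(¬□p → □¬□p), w0
2. ¬◇¬q, w0
3. ¬(¬□p → □¬□p), w0
4. ¬□p, w0
5. ¬□¬□p, w0
6. q, w0
7. ¬p, w1
8. q, w1
9. □p, w2
10. q, w2
11. p, w2
Accessibility: w0Rw0, w0Rw1, w0Rw2, w1Rw1, w2Rw2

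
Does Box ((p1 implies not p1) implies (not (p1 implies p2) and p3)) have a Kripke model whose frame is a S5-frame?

1. Box ((p1 implies not p1) implies (not (p1 implies p2) and p3)), u
2. (p1 implies not p1) implies (not (p1 implies p2) and p3), u   [Box-rule on 1 via uRu]
3. not (p1 implies p2) and p3, u   [implies-rule on 2 (branches; this branch)]
4. not (p1 implies p2), u   [and-rule on 3]
5. p3, u   [and-rule on 3]
6. p1, u   [neg-implies-rule on 4]
7. not p2, u   [neg-implies-rule on 4]
Accessibility: uRu

Satisfiable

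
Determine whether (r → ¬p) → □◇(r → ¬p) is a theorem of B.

Tableau for the negation ¬((r → ¬p) → □◇(r → ¬p)):
1. ¬((r → ¬p) → □◇(r → ¬p)), u
2. r → ¬p, u
3. ¬□◇(r → ¬p), u
4. ¬p, u
5. ¬◇(r → ¬p), v
6. ¬(r → ¬p), u
7. r, u
8. p, u
Accessibility: uRu, uRv, vRu, vRv
Branch closes: p and ¬p both at u.
All branches of the negation close; one closing branch shown above.

Valid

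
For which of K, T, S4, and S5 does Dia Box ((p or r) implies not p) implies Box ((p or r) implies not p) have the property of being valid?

S5

S4-tableau for the negation not (Dia Box ((p or r) implies not p) implies Box ((p or r) implies not p)):
1. not (Dia Box ((p or r) implies not p) implies Box ((p or r) implies not p)), 0
2. Dia Box ((p or r) implies not p), 0
3. not Box ((p or r) implies not p), 0
4. Box ((p or r) implies not p), 1
5. (p or r) implies not p, 1
6. not p, 1
7. not ((p or r) implies not p), 2
8. p or r, 2
9. p, 2
10. r, 2
Accessibility: 0R0, 0R1, 0R2, 1R1, 2R2
Complete open branch: countermodel on an S4-frame, so not valid in S4, nor in K, T (the same frame is also a K-frame and a T-frame).
S5-tableau for the negation not (Dia Box ((p or r) implies not p) implies Box ((p or r) implies not p)):
1. not (Dia Box ((p or r) implies not p) implies Box ((p or r) implies not p)), 0
2. Dia Box ((p or r) implies not p), 0
3. not Box ((p or r) implies not p), 0
4. Box ((p or r) implies not p), 1
5. (p or r) implies not p, 0
6. (p or r) implies not p, 1
7. not (p or r), 0
8. not p, 0
9. not r, 0
10. not (p or r), 1
11. not p, 1
12. not r, 1
13. not ((p or r) implies not p), 2
14. p or r, 2
15. p, 2
16. (p or r) implies not p, 2
17. r, 2
18. not (p or r), 2
19. not p, 2
20. not r, 2
Accessibility: 0R0, 0R1, 0R2, 1R0, 1R1, 1R2, 2R0, 2R1, 2R2
Branch closes: p and not p both at 2.
Every branch closes (one shown): valid in S5.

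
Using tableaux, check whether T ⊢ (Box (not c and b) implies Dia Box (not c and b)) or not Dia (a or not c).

Tableau for the negation not ((Box (not c and b) implies Dia Box (not c and b)) or not Dia (a or not c)):
1. not ((Box (not c and b) implies Dia Box (not c and b)) or not Dia (a or not c)), 0
2. not (Box (not c and b) implies Dia Box (not c and b)), 0
3. Dia (a or not c), 0
4. Box (not c and b), 0
5. not Dia Box (not c and b), 0
6. not c and b, 0
7. not c, 0
8. b, 0
9. not Box (not c and b), 0
10. a or not c, 1
11. not c and b, 1
12. not c, 1
13. b, 1
14. not Box (not c and b), 1
15. not (not c and b), 2
16. not c and b, 2
17. not c, 2
18. b, 2
19. not Box (not c and b), 2
20. not b, 2
Accessibility: 0R0, 0R1, 0R2, 1R1, 2R2
Branch closes: b and not b both at 2.
Every branch of the negation's tableau closes; the branch above is one of them.

Yes, valid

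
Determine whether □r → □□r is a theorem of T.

Tableau for the negation ¬(□r → □□r):
1. ¬(□r → □□r), w0
2. □r, w0
3. ¬□□r, w0
4. r, w0
5. ¬□r, w1
6. r, w1
7. ¬r, w2
Accessibility: w0Rw0, w0Rw1, w1Rw1, w1Rw2, w2Rw2
The negation has an open branch (countermodel exists).

No, not valid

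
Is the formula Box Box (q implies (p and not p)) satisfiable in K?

1. Box Box (q implies (p and not p)), 0

Satisfiable (open branch found)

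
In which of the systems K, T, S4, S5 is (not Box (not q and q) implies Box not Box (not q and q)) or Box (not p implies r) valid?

T, S4, S5

K-tableau for the negation not ((not Box (not q and q) implies Box not Box (not q and q)) or Box (not p implies r)):
1. not ((not Box (not q and q) implies Box not Box (not q and q)) or Box (not p implies r)), 0
2. not (not Box (not q and q) implies Box not Box (not q and q)), 0
3. not Box (not p implies r), 0
4. not Box (not q and q), 0
5. not Box not Box (not q and q), 0
6. not (not p implies r), 1
7. not p, 1
8. not r, 1
9. not (not q and q), 2
10. not q, 2
11. Box (not q and q), 3
Accessibility: 0R1, 0R2, 0R3
Complete open branch: countermodel on a K-frame, so not valid in K.
T-tableau for the negation not ((not Box (not q and q) implies Box not Box (not q and q)) or Box (not p implies r)):
1. not ((not Box (not q and q) implies Box not Box (not q and q)) or Box (not p implies r)), 0
2. not (not Box (not q and q) implies Box not Box (not q and q)), 0
3. not Box (not p implies r), 0
4. not Box (not q and q), 0
5. not Box not Box (not q and q), 0
6. not (not p implies r), 1
7. not p, 1
8. not r, 1
9. not (not q and q), 2
10. not q, 2
11. Box (not q and q), 3
12. not q and q, 3
13. not q, 3
14. q, 3
Accessibility: 0R0, 0R1, 0R2, 0R3, 1R1, 2R2, 3R3
Branch closes: q and not q both at 3.
Every branch closes (one shown): valid in T, hence also in S4, S5 (every theorem of T is a theorem of S4 and S5).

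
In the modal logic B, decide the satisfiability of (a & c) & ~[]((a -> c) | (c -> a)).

Unsatisfiable

1. (a & c) & ~[]((a -> c) | (c -> a)), w0
2. a & c, w0
3. ~[]((a -> c) | (c -> a)), w0
4. a, w0
5. c, w0
6. ~((a -> c) | (c -> a)), w1
7. ~(a -> c), w1
8. ~(c -> a), w1
9. a, w1
10. ~c, w1
11. c, w1
12. ~a, w1
Accessibility: w0Rw0, w0Rw1, w1Rw0, w1Rw1
Branch closes: c and ~c both at w1.
All branches of the tableau close; one closing branch shown above.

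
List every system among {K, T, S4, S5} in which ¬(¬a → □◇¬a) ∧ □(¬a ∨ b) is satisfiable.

S4-tableau for the formula:
1. ¬(¬a → □◇¬a) ∧ □(¬a ∨ b), 0
2. ¬(¬a → □◇¬a), 0
3. □(¬a ∨ b), 0
4. ¬a, 0
5. ¬□◇¬a, 0
6. ¬a ∨ b, 0
7. b, 0
8. ¬◇¬a, 1
9. ¬a ∨ b, 1
10. a, 1
11. b, 1
Accessibility: 0R0, 0R1, 1R1
Complete open branch: satisfiable in S4, hence also in K, T (this S4-model is also a K-model and a T-model).
S5-tableau for the formula:
1. ¬(¬a → □◇¬a) ∧ □(¬a ∨ b), 0
2. ¬(¬a → □◇¬a), 0
3. □(¬a ∨ b), 0
4. ¬a, 0
5. ¬□◇¬a, 0
6. ¬a ∨ b, 0
7. b, 0
8. ¬◇¬a, 1
9. ¬a ∨ b, 1
10. a, 0
Accessibility: 0R0, 0R1, 1R0, 1R1
Branch closes: a and ¬a both at 0.
Every branch closes (one shown): unsatisfiable in S5.

K, T, S4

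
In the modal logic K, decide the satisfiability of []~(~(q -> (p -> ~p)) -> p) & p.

Satisfiable

1. []~(~(q -> (p -> ~p)) -> p) & p, 0
2. []~(~(q -> (p -> ~p)) -> p), 0   [&-rule on 1]
3. p, 0   [&-rule on 1]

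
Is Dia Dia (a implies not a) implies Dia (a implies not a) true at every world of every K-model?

No, not valid

Tableau for the negation not (Dia Dia (a implies not a) implies Dia (a implies not a)):
1. not (Dia Dia (a implies not a) implies Dia (a implies not a)), 0
2. Dia Dia (a implies not a), 0
3. not Dia (a implies not a), 0
4. Dia (a implies not a), 1
5. not (a implies not a), 1
6. a, 1
7. a implies not a, 2
8. not a, 2
Accessibility: 0R1, 1R2
The negation has an open branch (countermodel exists).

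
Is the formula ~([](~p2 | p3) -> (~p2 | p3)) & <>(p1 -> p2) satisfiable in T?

Unsatisfiable

1. ~([](~p2 | p3) -> (~p2 | p3)) & <>(p1 -> p2), w0
2. ~([](~p2 | p3) -> (~p2 | p3)), w0
3. <>(p1 -> p2), w0
4. [](~p2 | p3), w0
5. ~(~p2 | p3), w0
6. p2, w0
7. ~p3, w0
8. ~p2 | p3, w0
9. p3, w0
Accessibility: w0Rw0
Branch closes: p3 and ~p3 both at w0.
Every branch closes; the branch above is one of them.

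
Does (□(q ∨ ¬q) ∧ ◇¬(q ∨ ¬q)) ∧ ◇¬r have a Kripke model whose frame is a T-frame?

1. (□(q ∨ ¬q) ∧ ◇¬(q ∨ ¬q)) ∧ ◇¬r, u
2. □(q ∨ ¬q) ∧ ◇¬(q ∨ ¬q), u   [∧-rule on 1]
3. ◇¬r, u   [∧-rule on 1]
4. □(q ∨ ¬q), u   [∧-rule on 2]
5. ◇¬(q ∨ ¬q), u   [∧-rule on 2]
6. q ∨ ¬q, u   [□-rule on 4 via uRu]
7. ¬q, u   [∨-rule on 6 (branches; this branch)]
8. ¬r, v   [◇-rule on 3: fresh world v, uRv]
9. q ∨ ¬q, v   [□-rule on 4 via uRv]
10. ¬q, v   [∨-rule on 9 (branches; this branch)]
11. ¬(q ∨ ¬q), w   [◇-rule on 5: fresh world w, uRw]
12. ¬q, w   [¬∨-rule on 11]
13. q, w   [¬∨-rule on 11]
Accessibility: uRu, uRv, uRw, vRv, wRw
Branch closes: q and ¬q both at w.
All branches of the tableau close; one closing branch shown above.

No, unsatisfiable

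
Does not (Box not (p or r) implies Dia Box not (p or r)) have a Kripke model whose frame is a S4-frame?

Unsatisfiable (every branch closes)

1. not (Box not (p or r) implies Dia Box not (p or r)), u
2. Box not (p or r), u
3. not Dia Box not (p or r), u
4. not (p or r), u
5. not p, u
6. not r, u
7. not Box not (p or r), u
8. p or r, v
9. not (p or r), v
10. not p, v
11. not r, v
12. not Box not (p or r), v
13. r, v
Accessibility: uRu, uRv, vRv
Branch closes: r and not r both at v.
(One branch shown.) All branches close.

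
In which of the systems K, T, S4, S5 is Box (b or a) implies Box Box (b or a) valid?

S4, S5

T-tableau for the negation not (Box (b or a) implies Box Box (b or a)):
1. not (Box (b or a) implies Box Box (b or a)), w0
2. Box (b or a), w0
3. not Box Box (b or a), w0
4. b or a, w0
5. a, w0
6. not Box (b or a), w1
7. b or a, w1
8. a, w1
9. not (b or a), w2
10. not b, w2
11. not a, w2
Accessibility: w0Rw0, w0Rw1, w1Rw1, w1Rw2, w2Rw2
Complete open branch: countermodel on a T-frame, so not valid in T, nor in K (the same frame is also a K-frame).
S4-tableau for the negation not (Box (b or a) implies Box Box (b or a)):
1. not (Box (b or a) implies Box Box (b or a)), w0
2. Box (b or a), w0
3. not Box Box (b or a), w0
4. b or a, w0
5. a, w0
6. not Box (b or a), w1
7. b or a, w1
8. a, w1
9. not (b or a), w2
10. not b, w2
11. not a, w2
12. b or a, w2
13. a, w2
Accessibility: w0Rw0, w0Rw1, w0Rw2, w1Rw1, w1Rw2, w2Rw2
Branch closes: a and not a both at w2.
Every branch closes (one shown): valid in S4, hence also in S5 (every theorem of S4 is a theorem of S5).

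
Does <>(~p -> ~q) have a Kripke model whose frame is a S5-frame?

Satisfiable

1. <>(~p -> ~q), 0
2. ~p -> ~q, 1
3. ~q, 1
Accessibility: 0R0, 0R1, 1R0, 1R1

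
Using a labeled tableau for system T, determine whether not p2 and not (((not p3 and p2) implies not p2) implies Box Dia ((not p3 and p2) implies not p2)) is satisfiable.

1. not p2 and not (((not p3 and p2) implies not p2) implies Box Dia ((not p3 and p2) implies not p2)), w0
2. not p2, w0
3. not (((not p3 and p2) implies not p2) implies Box Dia ((not p3 and p2) implies not p2)), w0
4. (not p3 and p2) implies not p2, w0
5. not Box Dia ((not p3 and p2) implies not p2), w0
6. not Dia ((not p3 and p2) implies not p2), w1
7. not ((not p3 and p2) implies not p2), w1
8. not p3 and p2, w1
9. p2, w1
10. not p3, w1
Accessibility: w0Rw0, w0Rw1, w1Rw1

Yes, satisfiable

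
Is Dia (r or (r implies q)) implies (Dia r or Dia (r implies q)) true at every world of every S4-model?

Tableau for the negation not (Dia (r or (r implies q)) implies (Dia r or Dia (r implies q))):
1. not (Dia (r or (r implies q)) implies (Dia r or Dia (r implies q))), w0
2. Dia (r or (r implies q)), w0
3. not (Dia r or Dia (r implies q)), w0
4. not Dia r, w0
5. not Dia (r implies q), w0
6. not r, w0
7. not (r implies q), w0
8. r, w0
9. not q, w0
Accessibility: w0Rw0
Branch closes: r and not r both at w0.
Every branch of the negation's tableau closes; the branch above is one of them.

Valid in S4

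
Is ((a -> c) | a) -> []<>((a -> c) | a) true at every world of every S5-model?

Valid

Tableau for the negation ~(((a -> c) | a) -> []<>((a -> c) | a)):
1. ~(((a -> c) | a) -> []<>((a -> c) | a)), 0
2. (a -> c) | a, 0
3. ~[]<>((a -> c) | a), 0
4. a -> c, 0
5. c, 0
6. ~<>((a -> c) | a), 1
7. ~((a -> c) | a), 0
8. ~(a -> c), 0
9. ~a, 0
10. a, 0
11. ~c, 0
Accessibility: 0R0, 0R1, 1R0, 1R1
Branch closes: a and ~a both at 0.
All branches of the negation close; one closing branch shown above.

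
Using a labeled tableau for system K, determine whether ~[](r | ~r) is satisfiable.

Unsatisfiable (every branch closes)

1. ~[](r | ~r), u
2. ~(r | ~r), v
3. ~r, v
4. r, v
Accessibility: uRv
Branch closes: r and ~r both at v.
All branches of the tableau close; one closing branch shown above.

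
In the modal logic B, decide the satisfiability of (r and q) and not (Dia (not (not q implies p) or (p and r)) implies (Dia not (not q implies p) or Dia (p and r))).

1. (r and q) and not (Dia (not (not q implies p) or (p and r)) implies (Dia not (not q implies p) or Dia (p and r))), 0
2. r and q, 0
3. not (Dia (not (not q implies p) or (p and r)) implies (Dia not (not q implies p) or Dia (p and r))), 0
4. r, 0
5. q, 0
6. Dia (not (not q implies p) or (p and r)), 0
7. not (Dia not (not q implies p) or Dia (p and r)), 0
8. not Dia not (not q implies p), 0
9. not Dia (p and r), 0
10. not q implies p, 0
11. not (p and r), 0
12. not p, 0
13. not (not q implies p) or (p and r), 1
14. not q implies p, 1
15. not (p and r), 1
16. p and r, 1
17. p, 1
18. r, 1
19. not r, 1
Accessibility: 0R0, 0R1, 1R0, 1R1
Branch closes: r and not r both at 1.
(One branch shown.) All branches close.

No, unsatisfiable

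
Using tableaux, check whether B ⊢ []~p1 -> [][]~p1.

Invalid (countermodel exists)

Tableau for the negation ~([]~p1 -> [][]~p1):
1. ~([]~p1 -> [][]~p1), 0
2. []~p1, 0
3. ~[][]~p1, 0
4. ~p1, 0
5. ~[]~p1, 1
6. ~p1, 1
7. p1, 2
Accessibility: 0R0, 0R1, 1R0, 1R1, 1R2, 2R1, 2R2
The negation has an open branch (countermodel exists).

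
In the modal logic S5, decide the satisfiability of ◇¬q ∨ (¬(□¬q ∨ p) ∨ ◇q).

1. ◇¬q ∨ (¬(□¬q ∨ p) ∨ ◇q), 0
2. ¬(□¬q ∨ p) ∨ ◇q, 0   [∨-rule on 1 (branches; this branch)]
3. ◇q, 0   [∨-rule on 2 (branches; this branch)]
4. q, 1   [◇-rule on 3: fresh world 1, 0R1]
Accessibility: 0R0, 0R1, 1R0, 1R1

Yes, satisfiable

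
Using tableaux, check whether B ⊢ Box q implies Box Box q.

Tableau for the negation not (Box q implies Box Box q):
1. not (Box q implies Box Box q), w0
2. Box q, w0
3. not Box Box q, w0
4. q, w0
5. not Box q, w1
6. q, w1
7. not q, w2
Accessibility: w0Rw0, w0Rw1, w1Rw0, w1Rw1, w1Rw2, w2Rw1, w2Rw2
The negation has an open branch (countermodel exists).

Not valid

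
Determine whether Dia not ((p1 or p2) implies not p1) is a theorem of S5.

Invalid (countermodel exists)

Tableau for the negation not Dia not ((p1 or p2) implies not p1):
1. not Dia not ((p1 or p2) implies not p1), 0
2. (p1 or p2) implies not p1, 0   [neg-Dia-rule on 1 via 0R0]
3. not p1, 0   [implies-rule on 2 (branches; this branch)]
Accessibility: 0R0
The negation has an open branch (countermodel exists).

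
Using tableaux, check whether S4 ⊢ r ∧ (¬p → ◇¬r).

Tableau for the negation ¬(r ∧ (¬p → ◇¬r)):
1. ¬(r ∧ (¬p → ◇¬r)), 0
2. ¬(¬p → ◇¬r), 0
3. ¬p, 0
4. ¬◇¬r, 0
5. r, 0
Accessibility: 0R0
The negation has an open branch (countermodel exists).

Not valid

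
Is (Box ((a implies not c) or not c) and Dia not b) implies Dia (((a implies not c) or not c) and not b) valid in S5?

Valid in S5

Tableau for the negation not ((Box ((a implies not c) or not c) and Dia not b) implies Dia (((a implies not c) or not c) and not b)):
1. not ((Box ((a implies not c) or not c) and Dia not b) implies Dia (((a implies not c) or not c) and not b)), u
2. Box ((a implies not c) or not c) and Dia not b, u   [neg-implies-rule on 1]
3. not Dia (((a implies not c) or not c) and not b), u   [neg-implies-rule on 1]
4. Box ((a implies not c) or not c), u   [and-rule on 2]
5. Dia not b, u   [and-rule on 2]
6. not (((a implies not c) or not c) and not b), u   [neg-Dia-rule on 3 via uRu]
7. (a implies not c) or not c, u   [Box-rule on 4 via uRu]
8. b, u   [neg-and-rule on 6 (branches; this branch)]
9. a implies not c, u   [or-rule on 7 (branches; this branch)]
10. not c, u   [implies-rule on 9 (branches; this branch)]
11. not b, v   [Dia-rule on 5: fresh world v, uRv]
12. not (((a implies not c) or not c) and not b), v   [neg-Dia-rule on 3 via uRv]
13. (a implies not c) or not c, v   [Box-rule on 4 via uRv]
14. not ((a implies not c) or not c), v   [neg-and-rule on 12 (branches; this branch)]
15. not (a implies not c), v   [neg-or-rule on 14]
16. c, v   [neg-or-rule on 14]
17. a, v   [neg-implies-rule on 15]
18. a implies not c, v   [or-rule on 13 (branches; this branch)]
19. not c, v   [implies-rule on 18 (branches; this branch)]
Accessibility: uRu, uRv, vRu, vRv
Branch closes: c and not c both at v.
All branches of the negation close; one closing branch shown above.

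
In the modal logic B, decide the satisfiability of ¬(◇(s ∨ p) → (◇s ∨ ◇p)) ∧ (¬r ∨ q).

1. ¬(◇(s ∨ p) → (◇s ∨ ◇p)) ∧ (¬r ∨ q), 0
2. ¬(◇(s ∨ p) → (◇s ∨ ◇p)), 0
3. ¬r ∨ q, 0
4. ◇(s ∨ p), 0
5. ¬(◇s ∨ ◇p), 0
6. ¬◇s, 0
7. ¬◇p, 0
8. ¬s, 0
9. ¬p, 0
10. q, 0
11. s ∨ p, 1
12. ¬s, 1
13. ¬p, 1
14. p, 1
Accessibility: 0R0, 0R1, 1R0, 1R1
Branch closes: p and ¬p both at 1.
(One branch shown.) All branches close.

Unsatisfiable (every branch closes)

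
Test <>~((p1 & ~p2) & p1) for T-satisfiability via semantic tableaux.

1. <>~((p1 & ~p2) & p1), u
2. ~((p1 & ~p2) & p1), v   [<>-rule on 1: fresh world v, uRv]
3. ~p1, v   [~&-rule on 2 (branches; this branch)]
Accessibility: uRu, uRv, vRv

Yes, satisfiable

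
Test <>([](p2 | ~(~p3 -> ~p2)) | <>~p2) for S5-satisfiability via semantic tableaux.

1. <>([](p2 | ~(~p3 -> ~p2)) | <>~p2), 0
2. [](p2 | ~(~p3 -> ~p2)) | <>~p2, 1
3. <>~p2, 1
4. ~p2, 2
Accessibility: 0R0, 0R1, 0R2, 1R0, 1R1, 1R2, 2R0, 2R1, 2R2

Satisfiable (open branch found)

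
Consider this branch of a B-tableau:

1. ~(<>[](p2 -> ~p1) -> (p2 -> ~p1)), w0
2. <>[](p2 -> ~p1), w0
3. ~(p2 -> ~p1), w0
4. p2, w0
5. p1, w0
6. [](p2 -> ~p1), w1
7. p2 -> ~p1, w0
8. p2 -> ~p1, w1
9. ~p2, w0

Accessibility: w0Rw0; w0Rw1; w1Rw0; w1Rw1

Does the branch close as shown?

Both p2 and ~p2 appear at w0.

Closed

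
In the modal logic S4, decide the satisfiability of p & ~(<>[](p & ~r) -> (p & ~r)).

Satisfiable (open branch found)

1. p & ~(<>[](p & ~r) -> (p & ~r)), w0
2. p, w0   [&-rule on 1]
3. ~(<>[](p & ~r) -> (p & ~r)), w0   [&-rule on 1]
4. <>[](p & ~r), w0   [~->-rule on 3]
5. ~(p & ~r), w0   [~->-rule on 3]
6. r, w0   [~&-rule on 5 (branches; this branch)]
7. [](p & ~r), w1   [<>-rule on 4: fresh world w1, w0Rw1]
8. p & ~r, w1   [[]-rule on 7 via w1Rw1]
9. p, w1   [&-rule on 8]
10. ~r, w1   [&-rule on 8]
Accessibility: w0Rw0, w0Rw1, w1Rw1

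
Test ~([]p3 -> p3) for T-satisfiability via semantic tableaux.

Unsatisfiable

1. ~([]p3 -> p3), u
2. []p3, u
3. ~p3, u
4. p3, u
Accessibility: uRu
Branch closes: p3 and ~p3 both at u.
All branches of the tableau close; one closing branch shown above.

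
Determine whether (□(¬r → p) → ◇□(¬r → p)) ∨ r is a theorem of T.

Tableau for the negation ¬((□(¬r → p) → ◇□(¬r → p)) ∨ r):
1. ¬((□(¬r → p) → ◇□(¬r → p)) ∨ r), w0
2. ¬(□(¬r → p) → ◇□(¬r → p)), w0
3. ¬r, w0
4. □(¬r → p), w0
5. ¬◇□(¬r → p), w0
6. ¬r → p, w0
7. ¬□(¬r → p), w0
8. p, w0
9. ¬(¬r → p), w1
10. ¬r, w1
11. ¬p, w1
12. ¬r → p, w1
13. ¬□(¬r → p), w1
14. p, w1
Accessibility: w0Rw0, w0Rw1, w1Rw1
Branch closes: p and ¬p both at w1.
All branches of the negation close; one closing branch shown above.

Valid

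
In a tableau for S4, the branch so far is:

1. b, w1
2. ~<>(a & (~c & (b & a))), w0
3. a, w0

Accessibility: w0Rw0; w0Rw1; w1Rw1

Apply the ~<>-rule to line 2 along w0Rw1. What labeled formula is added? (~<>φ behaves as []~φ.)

~(a & (~c & (b & a))), w1

~<>φ behaves as []~φ: propagate the negated body to each accessible world.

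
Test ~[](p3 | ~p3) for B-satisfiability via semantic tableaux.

Unsatisfiable (every branch closes)

1. ~[](p3 | ~p3), w0
2. ~(p3 | ~p3), w1   [~[]-rule on 1: fresh world w1, w0Rw1]
3. ~p3, w1   [~|-rule on 2]
4. p3, w1   [~|-rule on 2]
Accessibility: w0Rw0, w0Rw1, w1Rw0, w1Rw1
Branch closes: p3 and ~p3 both at w1.
Every branch closes; the branch above is one of them.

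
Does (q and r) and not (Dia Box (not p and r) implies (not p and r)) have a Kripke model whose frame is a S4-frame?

Satisfiable

1. (q and r) and not (Dia Box (not p and r) implies (not p and r)), u
2. q and r, u
3. not (Dia Box (not p and r) implies (not p and r)), u
4. q, u
5. r, u
6. Dia Box (not p and r), u
7. not (not p and r), u
8. p, u
9. Box (not p and r), v
10. not p and r, v
11. not p, v
12. r, v
Accessibility: uRu, uRv, vRv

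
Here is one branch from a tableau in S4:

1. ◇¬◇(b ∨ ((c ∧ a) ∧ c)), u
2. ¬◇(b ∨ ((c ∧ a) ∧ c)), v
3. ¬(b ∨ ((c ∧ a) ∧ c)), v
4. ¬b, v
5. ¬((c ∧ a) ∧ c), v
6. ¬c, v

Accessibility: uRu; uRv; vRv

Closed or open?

No, open

No world carries both an atom and its negation.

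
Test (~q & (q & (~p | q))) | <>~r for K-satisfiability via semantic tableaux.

Satisfiable (open branch found)

1. (~q & (q & (~p | q))) | <>~r, 0
2. <>~r, 0
3. ~r, 1
Accessibility: 0R1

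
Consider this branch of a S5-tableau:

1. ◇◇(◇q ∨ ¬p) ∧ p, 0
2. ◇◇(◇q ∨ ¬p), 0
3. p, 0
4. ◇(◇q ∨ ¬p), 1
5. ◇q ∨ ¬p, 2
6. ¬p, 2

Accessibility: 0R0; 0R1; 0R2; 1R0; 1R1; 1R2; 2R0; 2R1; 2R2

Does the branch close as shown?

There is no literal clash: for every atom and world, at most one sign appears.

Not closed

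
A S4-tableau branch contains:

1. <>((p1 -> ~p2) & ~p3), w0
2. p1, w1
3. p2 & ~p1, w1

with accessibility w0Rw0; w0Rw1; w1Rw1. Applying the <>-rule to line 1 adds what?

a fresh world w2 with w0Rw2, and (p1 -> ~p2) & ~p3 at w2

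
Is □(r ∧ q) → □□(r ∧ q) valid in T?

Invalid (countermodel exists)

Tableau for the negation ¬(□(r ∧ q) → □□(r ∧ q)):
1. ¬(□(r ∧ q) → □□(r ∧ q)), 0
2. □(r ∧ q), 0
3. ¬□□(r ∧ q), 0
4. r ∧ q, 0
5. r, 0
6. q, 0
7. ¬□(r ∧ q), 1
8. r ∧ q, 1
9. r, 1
10. q, 1
11. ¬(r ∧ q), 2
12. ¬q, 2
Accessibility: 0R0, 0R1, 1R1, 1R2, 2R2
The negation has an open branch (countermodel exists).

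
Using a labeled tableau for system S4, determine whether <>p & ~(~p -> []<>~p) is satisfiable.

1. <>p & ~(~p -> []<>~p), u
2. <>p, u   [&-rule on 1]
3. ~(~p -> []<>~p), u   [&-rule on 1]
4. ~p, u   [~->-rule on 3]
5. ~[]<>~p, u   [~->-rule on 3]
6. p, v   [<>-rule on 2: fresh world v, uRv]
7. ~<>~p, w   [~[]-rule on 5: fresh world w, uRw]
8. p, w   [~<>-rule on 7 via wRw]
Accessibility: uRu, uRv, uRw, vRv, wRw

Yes, satisfiable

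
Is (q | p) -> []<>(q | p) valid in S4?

Tableau for the negation ~((q | p) -> []<>(q | p)):
1. ~((q | p) -> []<>(q | p)), 0
2. q | p, 0
3. ~[]<>(q | p), 0
4. p, 0
5. ~<>(q | p), 1
6. ~(q | p), 1
7. ~q, 1
8. ~p, 1
Accessibility: 0R0, 0R1, 1R1
The negation has an open branch (countermodel exists).

Not valid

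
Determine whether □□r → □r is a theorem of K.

No, not valid

Tableau for the negation ¬(□□r → □r):
1. ¬(□□r → □r), w0
2. □□r, w0
3. ¬□r, w0
4. ¬r, w1
5. □r, w1
Accessibility: w0Rw1
The negation has an open branch (countermodel exists).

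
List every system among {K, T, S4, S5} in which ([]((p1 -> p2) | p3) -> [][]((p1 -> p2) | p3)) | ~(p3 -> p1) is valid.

T-tableau for the negation ~(([]((p1 -> p2) | p3) -> [][]((p1 -> p2) | p3)) | ~(p3 -> p1)):
1. ~(([]((p1 -> p2) | p3) -> [][]((p1 -> p2) | p3)) | ~(p3 -> p1)), 0
2. ~([]((p1 -> p2) | p3) -> [][]((p1 -> p2) | p3)), 0
3. p3 -> p1, 0
4. []((p1 -> p2) | p3), 0
5. ~[][]((p1 -> p2) | p3), 0
6. (p1 -> p2) | p3, 0
7. p1, 0
8. p3, 0
9. ~[]((p1 -> p2) | p3), 1
10. (p1 -> p2) | p3, 1
11. p3, 1
12. ~((p1 -> p2) | p3), 2
13. ~(p1 -> p2), 2
14. ~p3, 2
15. p1, 2
16. ~p2, 2
Accessibility: 0R0, 0R1, 1R1, 1R2, 2R2
Complete open branch: countermodel on a T-frame, so not valid in T, nor in K (the same frame is also a K-frame).
S4-tableau for the negation ~(([]((p1 -> p2) | p3) -> [][]((p1 -> p2) | p3)) | ~(p3 -> p1)):
1. ~(([]((p1 -> p2) | p3) -> [][]((p1 -> p2) | p3)) | ~(p3 -> p1)), 0
2. ~([]((p1 -> p2) | p3) -> [][]((p1 -> p2) | p3)), 0
3. p3 -> p1, 0
4. []((p1 -> p2) | p3), 0
5. ~[][]((p1 -> p2) | p3), 0
6. (p1 -> p2) | p3, 0
7. p1, 0
8. p1 -> p2, 0
9. p2, 0
10. ~[]((p1 -> p2) | p3), 1
11. (p1 -> p2) | p3, 1
12. p1 -> p2, 1
13. p2, 1
14. ~((p1 -> p2) | p3), 2
15. ~(p1 -> p2), 2
16. ~p3, 2
17. p1, 2
18. ~p2, 2
19. (p1 -> p2) | p3, 2
20. p1 -> p2, 2
21. p2, 2
Accessibility: 0R0, 0R1, 0R2, 1R1, 1R2, 2R2
Branch closes: p2 and ~p2 both at 2.
Every branch closes (one shown): valid in S4, hence also in S5 (every theorem of S4 is a theorem of S5).

S4, S5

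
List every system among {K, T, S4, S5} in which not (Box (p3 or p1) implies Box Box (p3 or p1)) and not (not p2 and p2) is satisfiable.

T-tableau for the formula:
1. not (Box (p3 or p1) implies Box Box (p3 or p1)) and not (not p2 and p2), u
2. not (Box (p3 or p1) implies Box Box (p3 or p1)), u   [and-rule on 1]
3. not (not p2 and p2), u   [and-rule on 1]
4. Box (p3 or p1), u   [neg-implies-rule on 2]
5. not Box Box (p3 or p1), u   [neg-implies-rule on 2]
6. p3 or p1, u   [Box-rule on 4 via uRu]
7. not p2, u   [neg-and-rule on 3 (branches; this branch)]
8. p1, u   [or-rule on 6 (branches; this branch)]
9. not Box (p3 or p1), v   [neg-Box-rule on 5: fresh world v, uRv]
10. p3 or p1, v   [Box-rule on 4 via uRv]
11. p1, v   [or-rule on 10 (branches; this branch)]
12. not (p3 or p1), w   [neg-Box-rule on 9: fresh world w, vRw]
13. not p3, w   [neg-or-rule on 12]
14. not p1, w   [neg-or-rule on 12]
Accessibility: uRu, uRv, vRv, vRw, wRw
Complete open branch: satisfiable in T, hence also in K (this T-model is also a K-model).
S4-tableau for the formula:
1. not (Box (p3 or p1) implies Box Box (p3 or p1)) and not (not p2 and p2), u
2. not (Box (p3 or p1) implies Box Box (p3 or p1)), u   [and-rule on 1]
3. not (not p2 and p2), u   [and-rule on 1]
4. Box (p3 or p1), u   [neg-implies-rule on 2]
5. not Box Box (p3 or p1), u   [neg-implies-rule on 2]
6. p3 or p1, u   [Box-rule on 4 via uRu]
7. not p2, u   [neg-and-rule on 3 (branches; this branch)]
8. p1, u   [or-rule on 6 (branches; this branch)]
9. not Box (p3 or p1), v   [neg-Box-rule on 5: fresh world v, uRv]
10. p3 or p1, v   [Box-rule on 4 via uRv]
11. p1, v   [or-rule on 10 (branches; this branch)]
12. not (p3 or p1), w   [neg-Box-rule on 9: fresh world w, vRw]
13. not p3, w   [neg-or-rule on 12]
14. not p1, w   [neg-or-rule on 12]
15. p3 or p1, w   [Box-rule on 4 via uRw]
16. p1, w   [or-rule on 15 (branches; this branch)]
Accessibility: uRu, uRv, uRw, vRv, vRw, wRw
Branch closes: p1 and not p1 both at w.
Every branch closes (one shown): unsatisfiable in S4, hence also in S5 (every S5-frame is an S4-frame).

K, T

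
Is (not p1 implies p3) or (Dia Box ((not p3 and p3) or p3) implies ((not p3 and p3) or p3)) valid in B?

Valid

Tableau for the negation not ((not p1 implies p3) or (Dia Box ((not p3 and p3) or p3) implies ((not p3 and p3) or p3))):
1. not ((not p1 implies p3) or (Dia Box ((not p3 and p3) or p3) implies ((not p3 and p3) or p3))), 0
2. not (not p1 implies p3), 0
3. not (Dia Box ((not p3 and p3) or p3) implies ((not p3 and p3) or p3)), 0
4. not p1, 0
5. not p3, 0
6. Dia Box ((not p3 and p3) or p3), 0
7. not ((not p3 and p3) or p3), 0
8. not (not p3 and p3), 0
9. Box ((not p3 and p3) or p3), 1
10. (not p3 and p3) or p3, 0
11. (not p3 and p3) or p3, 1
12. not p3 and p3, 0
13. p3, 0
Accessibility: 0R0, 0R1, 1R0, 1R1
Branch closes: p3 and not p3 both at 0.
Every branch of the negation's tableau closes; the branch above is one of them.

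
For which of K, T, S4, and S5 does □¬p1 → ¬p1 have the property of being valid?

T, S4, S5

K-tableau for the negation ¬(□¬p1 → ¬p1):
1. ¬(□¬p1 → ¬p1), w0
2. □¬p1, w0
3. p1, w0
Complete open branch: countermodel on a K-frame, so not valid in K.
T-tableau for the negation ¬(□¬p1 → ¬p1):
1. ¬(□¬p1 → ¬p1), w0
2. □¬p1, w0
3. p1, w0
4. ¬p1, w0
Accessibility: w0Rw0
Branch closes: p1 and ¬p1 both at w0.
Every branch closes (one shown): valid in T, hence also in S4, S5 (every theorem of T is a theorem of S4 and S5).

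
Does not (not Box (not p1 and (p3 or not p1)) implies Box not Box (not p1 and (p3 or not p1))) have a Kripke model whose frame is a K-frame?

1. not (not Box (not p1 and (p3 or not p1)) implies Box not Box (not p1 and (p3 or not p1))), u
2. not Box (not p1 and (p3 or not p1)), u
3. not Box not Box (not p1 and (p3 or not p1)), u
4. not (not p1 and (p3 or not p1)), v
5. not (p3 or not p1), v
6. not p3, v
7. p1, v
8. Box (not p1 and (p3 or not p1)), w
Accessibility: uRv, uRw

Satisfiable (open branch found)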